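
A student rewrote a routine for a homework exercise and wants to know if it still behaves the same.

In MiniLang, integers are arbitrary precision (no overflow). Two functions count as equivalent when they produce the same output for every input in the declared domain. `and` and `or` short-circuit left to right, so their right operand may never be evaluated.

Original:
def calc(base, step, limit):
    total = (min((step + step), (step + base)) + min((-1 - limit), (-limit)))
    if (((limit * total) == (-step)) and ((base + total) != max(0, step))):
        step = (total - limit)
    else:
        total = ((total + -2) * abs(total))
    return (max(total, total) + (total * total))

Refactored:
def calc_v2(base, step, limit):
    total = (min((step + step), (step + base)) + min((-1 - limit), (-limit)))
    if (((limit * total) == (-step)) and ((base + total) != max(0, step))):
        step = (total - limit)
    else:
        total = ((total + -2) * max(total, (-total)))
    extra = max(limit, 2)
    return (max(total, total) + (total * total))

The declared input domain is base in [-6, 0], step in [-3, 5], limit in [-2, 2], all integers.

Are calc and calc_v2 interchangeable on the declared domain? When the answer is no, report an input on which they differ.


This is a faithful refactor — local variable names differ, min/max/abs usage differs, statement counts differ, constant usage differs, but the computed results match everywhere.
Spot check at base=-1, step=5, limit=2 — calc: total = 1; (((limit * total) == (-step)) and ((base + total) != max(0, step))) -> false; total = -1; return 0. calc_v2: total = 1; (((limit * total) == (-step)) and ((base + total) != max(0, step))) -> false; total = -1; extra = 2; return 0. Both give 0.
Checked all 315 inputs in the declared domain: the outputs agree on every one.
verdict: equivalent


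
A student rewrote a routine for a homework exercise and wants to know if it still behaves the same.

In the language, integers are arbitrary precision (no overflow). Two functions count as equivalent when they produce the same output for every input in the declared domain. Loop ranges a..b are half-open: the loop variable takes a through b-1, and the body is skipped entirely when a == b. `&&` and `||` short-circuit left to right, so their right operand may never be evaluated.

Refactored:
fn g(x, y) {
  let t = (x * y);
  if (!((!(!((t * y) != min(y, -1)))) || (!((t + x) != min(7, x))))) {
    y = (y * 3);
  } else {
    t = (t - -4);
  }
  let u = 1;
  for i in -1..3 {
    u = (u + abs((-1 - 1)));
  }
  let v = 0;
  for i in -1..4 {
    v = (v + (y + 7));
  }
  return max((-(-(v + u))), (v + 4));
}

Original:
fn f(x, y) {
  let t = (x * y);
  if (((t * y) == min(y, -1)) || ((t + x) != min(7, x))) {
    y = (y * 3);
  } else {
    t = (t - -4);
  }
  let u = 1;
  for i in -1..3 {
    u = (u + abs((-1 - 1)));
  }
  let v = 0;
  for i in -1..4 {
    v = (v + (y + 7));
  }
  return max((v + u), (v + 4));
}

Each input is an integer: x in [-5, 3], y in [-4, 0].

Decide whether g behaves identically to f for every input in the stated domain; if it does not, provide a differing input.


These are not equivalent — on x=-5, y=-4 the outputs split (-16 vs 24).
f: t := 20 | (((t * y) == min(y, -1)) || ((t + x) != min(7, x))): true | y := -12 | u := 1 | iter i=-1: | u := 3 | iter i=0: | u := 5 | iter i=1: | u := 7 | iter i=2: | u := 9 | v := 0 | iter i=-1: | v := -5 | iter i=0: | v := -10 | iter i=1: | v := -15 | iter i=2: | v := -20 | iter i=3: | v := -25 | result -16
g: t := 20 | (!((!(!((t * y) != min(y, -1)))) || (!((t + x) != min(7, x))))): false | t := 24 | u := 1 | iter i=-1: | u := 3 | iter i=0: | u := 5 | iter i=1: | u := 7 | iter i=2: | u := 9 | v := 0 | iter i=-1: | v := 3 | iter i=0: | v := 6 | iter i=1: | v := 9 | iter i=2: | v := 12 | iter i=3: | v := 15 | result 24
verdict: not equivalent; witness: x=-5, y=-4


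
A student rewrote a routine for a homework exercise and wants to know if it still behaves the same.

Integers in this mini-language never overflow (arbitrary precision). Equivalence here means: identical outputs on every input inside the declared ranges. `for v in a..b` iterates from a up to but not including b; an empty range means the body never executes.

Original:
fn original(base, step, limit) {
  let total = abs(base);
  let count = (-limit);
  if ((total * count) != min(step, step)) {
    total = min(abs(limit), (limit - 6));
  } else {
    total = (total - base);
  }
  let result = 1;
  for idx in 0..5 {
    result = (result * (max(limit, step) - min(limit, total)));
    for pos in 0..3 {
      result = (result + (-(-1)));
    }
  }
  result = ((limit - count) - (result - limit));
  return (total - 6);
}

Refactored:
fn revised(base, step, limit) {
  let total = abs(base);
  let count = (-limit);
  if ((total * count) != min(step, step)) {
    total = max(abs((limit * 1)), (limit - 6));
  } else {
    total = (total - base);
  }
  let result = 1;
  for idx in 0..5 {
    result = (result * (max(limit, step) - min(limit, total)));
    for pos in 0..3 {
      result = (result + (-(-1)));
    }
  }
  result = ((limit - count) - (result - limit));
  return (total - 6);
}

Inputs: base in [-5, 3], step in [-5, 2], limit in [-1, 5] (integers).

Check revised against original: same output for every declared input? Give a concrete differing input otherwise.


These are not equivalent — on base=-5, step=-5, limit=-1 the outputs split (-13 vs -5).
original: total = 5; count = 1; ((total * count) != min(step, step)) -> true; total = -7; result = 1; [idx=0]; result = 6; [pos=0]; result = 7; [pos=1]; result = 8; [pos=2]; result = 9; [idx=1]; result = 54; [pos=0]; result = 55; [pos=1]; result = 56; [pos=2]; result = 57; [idx=2]; result = 342; [pos=0]; result = 343; [pos=1]; result = 344; [pos=2]; result = 345; [idx=3]; result = 2070; [pos=0]; result = 2071; [pos=1]; result = 2072; [pos=2]; result = 2073; [idx=4]; result = 12438; [pos=0]; result = 12439; [pos=1]; result = 12440; [pos=2]; result = 12441; result = -12444; return -13
revised: total = 5; count = 1; ((total * count) != min(step, step)) -> true; total = 1; result = 1; [idx=0]; result = 0; [pos=0]; result = 1; [pos=1]; result = 2; [pos=2]; result = 3; [idx=1]; result = 0; [pos=0]; result = 1; [pos=1]; result = 2; [pos=2]; result = 3; [idx=2]; result = 0; [pos=0]; result = 1; [pos=1]; result = 2; [pos=2]; result = 3; [idx=3]; result = 0; [pos=0]; result = 1; [pos=1]; result = 2; [pos=2]; result = 3; [idx=4]; result = 0; [pos=0]; result = 1; [pos=1]; result = 2; [pos=2]; result = 3; result = -6; return -5
verdict: not equivalent; witness: base=-5, step=-5, limit=-1


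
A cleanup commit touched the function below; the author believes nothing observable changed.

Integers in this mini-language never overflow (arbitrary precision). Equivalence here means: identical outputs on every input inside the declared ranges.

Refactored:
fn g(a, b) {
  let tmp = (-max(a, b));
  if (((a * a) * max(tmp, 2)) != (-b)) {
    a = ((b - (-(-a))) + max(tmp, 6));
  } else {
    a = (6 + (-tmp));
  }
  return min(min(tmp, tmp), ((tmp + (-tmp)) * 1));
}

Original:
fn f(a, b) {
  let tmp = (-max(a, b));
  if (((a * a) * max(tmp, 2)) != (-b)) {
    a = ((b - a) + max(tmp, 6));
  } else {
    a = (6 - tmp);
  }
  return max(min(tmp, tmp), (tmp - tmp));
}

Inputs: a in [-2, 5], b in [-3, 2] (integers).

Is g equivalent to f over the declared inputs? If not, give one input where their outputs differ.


Take a=-2, b=-3.
f: tmp=2, then (((a * a) * max(tmp, 2)) != (-b)) is true, then a=5, then returns 2
g: tmp=2, then (((a * a) * max(tmp, 2)) != (-b)) is true, then a=5, then returns 0
2 != 0, so the rewrite changes behavior.
verdict: not equivalent; witness: a=-2, b=-3


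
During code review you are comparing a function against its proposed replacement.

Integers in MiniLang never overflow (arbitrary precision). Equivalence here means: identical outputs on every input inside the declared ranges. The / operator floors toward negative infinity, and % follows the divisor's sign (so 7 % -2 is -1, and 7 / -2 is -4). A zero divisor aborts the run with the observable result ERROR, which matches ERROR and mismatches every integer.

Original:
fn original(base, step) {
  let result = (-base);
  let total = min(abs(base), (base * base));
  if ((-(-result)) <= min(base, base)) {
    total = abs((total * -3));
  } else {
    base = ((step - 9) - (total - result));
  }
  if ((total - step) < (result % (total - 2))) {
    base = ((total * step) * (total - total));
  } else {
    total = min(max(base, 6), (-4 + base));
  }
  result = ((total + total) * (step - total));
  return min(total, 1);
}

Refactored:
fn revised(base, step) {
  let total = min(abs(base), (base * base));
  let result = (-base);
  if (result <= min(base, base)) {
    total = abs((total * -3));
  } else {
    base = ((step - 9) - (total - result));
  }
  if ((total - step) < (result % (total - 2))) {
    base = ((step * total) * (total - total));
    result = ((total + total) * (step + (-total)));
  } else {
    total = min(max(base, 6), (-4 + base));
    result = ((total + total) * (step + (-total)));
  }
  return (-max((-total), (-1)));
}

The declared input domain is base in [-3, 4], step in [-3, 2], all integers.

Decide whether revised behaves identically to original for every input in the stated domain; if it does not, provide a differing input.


The two are interchangeable: min/max/abs usage differs, arithmetic usage differs, statement counts differ, and every declared input agrees.
Spot check at base=-2, step=1 — original: result := 2 | total := 2 | ((-(-result)) <= min(base, base)): false | base := -8 | divide-by-zero, output ERROR. revised: total := 2 | result := 2 | (result <= min(base, base)): false | base := -8 | divide-by-zero, output ERROR. Both give ERROR.
Checked all 48 inputs in the declared domain: the outputs agree on every one.
verdict: equivalent


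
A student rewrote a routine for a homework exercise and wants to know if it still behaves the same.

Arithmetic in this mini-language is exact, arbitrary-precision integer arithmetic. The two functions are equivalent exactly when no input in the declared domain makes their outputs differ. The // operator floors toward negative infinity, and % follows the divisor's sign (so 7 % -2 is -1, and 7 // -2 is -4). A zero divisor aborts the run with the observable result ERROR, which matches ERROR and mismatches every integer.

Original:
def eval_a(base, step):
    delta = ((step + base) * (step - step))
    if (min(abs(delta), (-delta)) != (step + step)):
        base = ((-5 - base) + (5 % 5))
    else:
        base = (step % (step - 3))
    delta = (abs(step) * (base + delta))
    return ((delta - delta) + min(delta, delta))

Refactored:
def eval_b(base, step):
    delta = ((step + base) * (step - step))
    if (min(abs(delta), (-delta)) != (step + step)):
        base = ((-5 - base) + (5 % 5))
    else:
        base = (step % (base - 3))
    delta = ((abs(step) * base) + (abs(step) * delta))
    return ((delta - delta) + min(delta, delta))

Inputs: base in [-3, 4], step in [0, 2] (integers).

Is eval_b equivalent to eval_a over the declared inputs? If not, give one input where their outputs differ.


Try base=3, step=0.
eval_a: delta := 0 | (min(abs(delta), (-delta)) != (step + step)): false | base := 0 | delta := 0 | result 0
eval_b: delta := 0 | (min(abs(delta), (-delta)) != (step + step)): false | divide-by-zero, output ERROR
0 != ERROR, so the rewrite changes behavior.
verdict: not equivalent; witness: base=3, step=0


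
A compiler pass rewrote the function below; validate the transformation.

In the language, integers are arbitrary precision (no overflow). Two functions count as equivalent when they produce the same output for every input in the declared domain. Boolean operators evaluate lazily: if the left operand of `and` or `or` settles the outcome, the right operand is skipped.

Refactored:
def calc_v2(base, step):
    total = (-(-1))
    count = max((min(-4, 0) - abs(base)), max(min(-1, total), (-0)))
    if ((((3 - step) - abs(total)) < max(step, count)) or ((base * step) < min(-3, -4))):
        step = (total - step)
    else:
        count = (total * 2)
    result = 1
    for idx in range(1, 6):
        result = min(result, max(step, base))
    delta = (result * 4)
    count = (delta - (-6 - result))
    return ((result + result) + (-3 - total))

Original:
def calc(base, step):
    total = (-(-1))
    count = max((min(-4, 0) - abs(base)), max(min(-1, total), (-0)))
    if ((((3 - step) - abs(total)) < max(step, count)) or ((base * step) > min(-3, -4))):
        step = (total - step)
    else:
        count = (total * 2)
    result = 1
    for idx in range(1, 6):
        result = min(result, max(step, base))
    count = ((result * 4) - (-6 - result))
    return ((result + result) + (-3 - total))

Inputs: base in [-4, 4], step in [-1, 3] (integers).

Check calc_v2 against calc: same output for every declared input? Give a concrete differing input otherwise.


Not equivalent: base=-4, step=-1 separates them (-2 vs -6).
calc: total becomes 1; next count becomes 0; next ((((3 - step) - abs(total)) < max(step, count)) or ((base * step) > min(-3, -4))) evaluates to true; next step becomes 2; next result becomes 1; next at idx=1:; next result becomes 1; next at idx=2:; next result becomes 1; next at idx=3:; next result becomes 1; next at idx=4:; next result becomes 1; next at idx=5:; next result becomes 1; next count becomes 11; next final value -2
calc_v2: total becomes 1; next count becomes 0; next ((((3 - step) - abs(total)) < max(step, count)) or ((base * step) < min(-3, -4))) evaluates to false; next count becomes 2; next result becomes 1; next at idx=1:; next result becomes -1; next at idx=2:; next result becomes -1; next at idx=3:; next result becomes -1; next at idx=4:; next result becomes -1; next at idx=5:; next result becomes -1; next delta becomes -4; next count becomes 1; next final value -6
verdict: not equivalent; witness: base=-4, step=-1


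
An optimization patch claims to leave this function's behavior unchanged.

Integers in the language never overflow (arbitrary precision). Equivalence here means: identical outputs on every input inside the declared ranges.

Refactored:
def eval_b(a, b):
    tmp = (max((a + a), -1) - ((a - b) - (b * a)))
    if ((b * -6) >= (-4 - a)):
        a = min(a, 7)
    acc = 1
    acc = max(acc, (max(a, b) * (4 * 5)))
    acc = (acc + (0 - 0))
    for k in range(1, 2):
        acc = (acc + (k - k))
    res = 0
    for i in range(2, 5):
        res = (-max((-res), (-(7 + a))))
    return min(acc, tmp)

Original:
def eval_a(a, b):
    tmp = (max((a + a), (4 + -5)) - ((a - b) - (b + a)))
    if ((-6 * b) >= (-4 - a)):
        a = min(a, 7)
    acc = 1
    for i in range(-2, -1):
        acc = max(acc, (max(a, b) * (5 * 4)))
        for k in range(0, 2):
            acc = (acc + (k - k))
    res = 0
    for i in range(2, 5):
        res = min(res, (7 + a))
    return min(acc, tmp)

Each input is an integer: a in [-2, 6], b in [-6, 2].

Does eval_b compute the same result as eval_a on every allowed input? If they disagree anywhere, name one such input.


Try a=-2, b=-6.
eval_a: tmp=-13, then ((-6 * b) >= (-4 - a)) is true, then a=-2, then acc=1, then (i=-2), then acc=1, then (k=0), then acc=1, then (k=1), then acc=1, then res=0, then (i=2), then res=0, then (i=3), then res=0, then (i=4), then res=0, then returns -13
eval_b: tmp=7, then ((b * -6) >= (-4 - a)) is true, then a=-2, then acc=1, then acc=1, then acc=1, then (k=1), then acc=1, then res=0, then (i=2), then res=0, then (i=3), then res=0, then (i=4), then res=0, then returns 1
-13 against 1: the behavior changed.
verdict: not equivalent; witness: a=-2, b=-6


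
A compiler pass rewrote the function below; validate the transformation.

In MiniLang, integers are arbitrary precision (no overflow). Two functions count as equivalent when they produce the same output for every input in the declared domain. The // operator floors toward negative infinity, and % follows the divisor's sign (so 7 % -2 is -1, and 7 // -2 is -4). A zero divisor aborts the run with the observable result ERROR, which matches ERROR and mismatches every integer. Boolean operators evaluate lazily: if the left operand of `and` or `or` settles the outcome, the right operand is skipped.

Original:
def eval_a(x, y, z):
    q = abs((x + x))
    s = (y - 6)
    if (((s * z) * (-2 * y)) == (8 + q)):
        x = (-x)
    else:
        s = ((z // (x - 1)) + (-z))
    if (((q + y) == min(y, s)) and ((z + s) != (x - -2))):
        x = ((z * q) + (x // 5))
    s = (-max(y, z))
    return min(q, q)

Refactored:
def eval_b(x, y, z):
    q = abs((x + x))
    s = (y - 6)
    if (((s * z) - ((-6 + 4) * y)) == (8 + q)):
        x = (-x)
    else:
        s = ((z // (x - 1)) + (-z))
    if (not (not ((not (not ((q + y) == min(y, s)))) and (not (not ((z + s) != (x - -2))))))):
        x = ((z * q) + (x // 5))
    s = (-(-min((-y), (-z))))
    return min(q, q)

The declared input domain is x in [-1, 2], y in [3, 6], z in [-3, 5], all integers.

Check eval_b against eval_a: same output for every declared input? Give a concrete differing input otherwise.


The rewrite breaks on x=1, y=4, z=-1, where the results are ERROR and 2.
eval_a: q := 2 | s := -2 | (((s * z) * (-2 * y)) == (8 + q)): false | divide-by-zero, output ERROR
eval_b: q := 2 | s := -2 | (((s * z) - ((-6 + 4) * y)) == (8 + q)): true | x := -1 | (not (not ((not (not ((q + y) == min(y, s)))) and (not (not ((z + s) != (x - -2))))))): false | s := -4 | result 2
verdict: not equivalent; witness: x=1, y=4, z=-1


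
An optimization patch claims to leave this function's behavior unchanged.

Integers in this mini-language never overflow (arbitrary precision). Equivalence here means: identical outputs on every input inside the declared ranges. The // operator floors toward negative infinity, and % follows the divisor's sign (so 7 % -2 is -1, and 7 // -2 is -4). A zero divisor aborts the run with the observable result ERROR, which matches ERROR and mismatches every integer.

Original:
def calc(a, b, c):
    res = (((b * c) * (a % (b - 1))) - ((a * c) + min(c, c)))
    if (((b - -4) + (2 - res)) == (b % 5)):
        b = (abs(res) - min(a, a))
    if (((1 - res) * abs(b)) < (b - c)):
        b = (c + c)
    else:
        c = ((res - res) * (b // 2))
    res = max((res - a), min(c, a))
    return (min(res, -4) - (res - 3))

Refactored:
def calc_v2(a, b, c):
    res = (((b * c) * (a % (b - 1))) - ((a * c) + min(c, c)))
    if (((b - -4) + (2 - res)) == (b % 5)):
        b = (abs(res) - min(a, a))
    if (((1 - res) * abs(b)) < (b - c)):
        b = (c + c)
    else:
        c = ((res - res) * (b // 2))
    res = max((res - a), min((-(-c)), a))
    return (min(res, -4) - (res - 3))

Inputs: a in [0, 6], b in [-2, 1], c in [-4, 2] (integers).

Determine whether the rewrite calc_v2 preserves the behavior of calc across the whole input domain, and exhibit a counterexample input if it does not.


Although same computation, different form, 196/196 inputs agree.
verdict: equivalent


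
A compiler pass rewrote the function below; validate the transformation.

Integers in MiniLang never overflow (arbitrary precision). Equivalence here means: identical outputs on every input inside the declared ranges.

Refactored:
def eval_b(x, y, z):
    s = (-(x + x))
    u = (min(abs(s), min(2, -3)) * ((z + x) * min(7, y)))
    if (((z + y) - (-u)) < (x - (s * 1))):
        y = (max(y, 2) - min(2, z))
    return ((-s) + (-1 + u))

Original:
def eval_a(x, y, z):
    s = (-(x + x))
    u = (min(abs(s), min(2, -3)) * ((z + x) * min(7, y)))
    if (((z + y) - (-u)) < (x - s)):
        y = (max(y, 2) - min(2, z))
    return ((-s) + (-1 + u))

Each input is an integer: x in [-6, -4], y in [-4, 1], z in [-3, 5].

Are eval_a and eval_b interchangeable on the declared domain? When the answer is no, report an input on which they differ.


Reading the diff, among the changes: constant usage differs; arithmetic usage differs.
One worked example (x=-5, y=-2, z=-3) — eval_a: s=10, then u=-48, then (((z + y) - (-u)) < (x - s)) is true, then y=5, then returns -59; eval_b: s=10, then u=-48, then (((z + y) - (-u)) < (x - (s * 1))) is true, then y=5, then returns -59; agreement on -59.
An exhaustive pass over the 162 declared inputs shows identical outputs.
verdict: equivalent


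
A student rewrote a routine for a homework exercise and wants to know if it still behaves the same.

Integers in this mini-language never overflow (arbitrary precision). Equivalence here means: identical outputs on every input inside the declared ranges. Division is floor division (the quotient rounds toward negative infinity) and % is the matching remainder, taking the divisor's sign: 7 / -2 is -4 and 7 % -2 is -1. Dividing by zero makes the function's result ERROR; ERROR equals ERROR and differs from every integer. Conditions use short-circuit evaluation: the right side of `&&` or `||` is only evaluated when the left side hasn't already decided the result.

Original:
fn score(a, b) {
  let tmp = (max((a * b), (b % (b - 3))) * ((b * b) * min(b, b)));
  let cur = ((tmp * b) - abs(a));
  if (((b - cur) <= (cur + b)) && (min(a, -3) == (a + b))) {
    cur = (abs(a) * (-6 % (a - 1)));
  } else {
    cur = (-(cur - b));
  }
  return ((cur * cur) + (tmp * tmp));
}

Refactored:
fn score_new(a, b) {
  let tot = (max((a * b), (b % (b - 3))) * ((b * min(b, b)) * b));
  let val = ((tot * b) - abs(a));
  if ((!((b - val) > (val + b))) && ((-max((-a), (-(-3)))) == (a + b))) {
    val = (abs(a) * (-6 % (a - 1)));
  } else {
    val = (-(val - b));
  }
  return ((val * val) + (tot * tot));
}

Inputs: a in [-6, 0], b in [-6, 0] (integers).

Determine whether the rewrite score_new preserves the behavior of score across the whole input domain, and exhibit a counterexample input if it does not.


Differences: comparison usage differs, local variable names differ, min/max/abs usage differs, boolean connective usage differs — yet all 49 inputs agree.
verdict: equivalent


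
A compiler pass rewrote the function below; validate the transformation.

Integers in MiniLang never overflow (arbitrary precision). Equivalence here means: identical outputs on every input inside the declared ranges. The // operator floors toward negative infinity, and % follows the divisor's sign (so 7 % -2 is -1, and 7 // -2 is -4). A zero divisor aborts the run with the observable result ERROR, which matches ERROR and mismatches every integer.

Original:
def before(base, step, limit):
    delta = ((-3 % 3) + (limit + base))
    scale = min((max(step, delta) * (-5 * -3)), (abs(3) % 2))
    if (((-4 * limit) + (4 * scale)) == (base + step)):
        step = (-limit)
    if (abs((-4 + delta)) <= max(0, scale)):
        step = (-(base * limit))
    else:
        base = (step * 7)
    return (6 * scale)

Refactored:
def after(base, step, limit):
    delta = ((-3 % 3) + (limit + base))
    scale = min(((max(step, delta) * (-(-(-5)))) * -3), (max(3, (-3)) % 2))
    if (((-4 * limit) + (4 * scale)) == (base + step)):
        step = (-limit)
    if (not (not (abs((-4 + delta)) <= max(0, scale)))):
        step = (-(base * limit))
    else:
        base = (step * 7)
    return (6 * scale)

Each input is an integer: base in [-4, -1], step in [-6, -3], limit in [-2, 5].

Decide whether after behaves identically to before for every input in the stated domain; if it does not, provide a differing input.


Equivalent — the differences include min/max/abs usage differs, and constant usage differs, and boolean connective usage differs, yet no declared input distinguishes the two.
As a probe, take base=-1, step=-6, limit=-1: before runs delta := -2 | scale := -30 | (((-4 * limit) + (4 * scale)) == (base + step)): false | (abs((-4 + delta)) <= max(0, scale)): false | base := -42 | result -180; after runs delta := -2 | scale := -30 | (((-4 * limit) + (4 * scale)) == (base + step)): false | (not (not (abs((-4 + delta)) <= max(0, scale)))): false | base := -42 | result -180; both end at -180.
Across all 128 domain points the two functions coincide.
verdict: equivalent


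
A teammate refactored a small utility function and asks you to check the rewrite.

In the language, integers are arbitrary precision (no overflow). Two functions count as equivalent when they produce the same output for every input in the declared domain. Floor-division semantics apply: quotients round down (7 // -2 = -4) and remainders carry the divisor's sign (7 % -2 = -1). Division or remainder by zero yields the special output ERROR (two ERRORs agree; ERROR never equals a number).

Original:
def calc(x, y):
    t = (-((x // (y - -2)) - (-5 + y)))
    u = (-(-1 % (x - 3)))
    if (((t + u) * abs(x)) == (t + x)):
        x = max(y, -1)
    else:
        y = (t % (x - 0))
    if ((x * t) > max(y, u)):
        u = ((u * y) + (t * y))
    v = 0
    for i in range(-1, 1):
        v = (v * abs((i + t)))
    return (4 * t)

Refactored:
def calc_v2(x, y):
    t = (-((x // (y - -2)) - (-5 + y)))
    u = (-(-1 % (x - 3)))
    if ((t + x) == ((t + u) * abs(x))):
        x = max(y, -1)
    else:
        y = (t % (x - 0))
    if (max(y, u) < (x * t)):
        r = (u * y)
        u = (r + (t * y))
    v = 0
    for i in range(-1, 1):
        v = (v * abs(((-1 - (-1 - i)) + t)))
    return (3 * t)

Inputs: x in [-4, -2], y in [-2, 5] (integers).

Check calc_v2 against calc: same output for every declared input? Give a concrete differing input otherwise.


Run the pair on x=-4, y=-1.
calc: t=-2, then u=1, then (((t + u) * abs(x)) == (t + x)) is false, then y=-2, then ((x * t) > max(y, u)) is true, then u=2, then v=0, then (i=-1), then v=0, then (i=0), then v=0, then returns -8
calc_v2: t=-2, then u=1, then ((t + x) == ((t + u) * abs(x))) is false, then y=-2, then (max(y, u) < (x * t)) is true, then r=-2, then u=2, then v=0, then (i=-1), then v=0, then (i=0), then v=0, then returns -6
-8 and -6 differ, so these are not the same function on this domain.
verdict: not equivalent; witness: x=-4, y=-1


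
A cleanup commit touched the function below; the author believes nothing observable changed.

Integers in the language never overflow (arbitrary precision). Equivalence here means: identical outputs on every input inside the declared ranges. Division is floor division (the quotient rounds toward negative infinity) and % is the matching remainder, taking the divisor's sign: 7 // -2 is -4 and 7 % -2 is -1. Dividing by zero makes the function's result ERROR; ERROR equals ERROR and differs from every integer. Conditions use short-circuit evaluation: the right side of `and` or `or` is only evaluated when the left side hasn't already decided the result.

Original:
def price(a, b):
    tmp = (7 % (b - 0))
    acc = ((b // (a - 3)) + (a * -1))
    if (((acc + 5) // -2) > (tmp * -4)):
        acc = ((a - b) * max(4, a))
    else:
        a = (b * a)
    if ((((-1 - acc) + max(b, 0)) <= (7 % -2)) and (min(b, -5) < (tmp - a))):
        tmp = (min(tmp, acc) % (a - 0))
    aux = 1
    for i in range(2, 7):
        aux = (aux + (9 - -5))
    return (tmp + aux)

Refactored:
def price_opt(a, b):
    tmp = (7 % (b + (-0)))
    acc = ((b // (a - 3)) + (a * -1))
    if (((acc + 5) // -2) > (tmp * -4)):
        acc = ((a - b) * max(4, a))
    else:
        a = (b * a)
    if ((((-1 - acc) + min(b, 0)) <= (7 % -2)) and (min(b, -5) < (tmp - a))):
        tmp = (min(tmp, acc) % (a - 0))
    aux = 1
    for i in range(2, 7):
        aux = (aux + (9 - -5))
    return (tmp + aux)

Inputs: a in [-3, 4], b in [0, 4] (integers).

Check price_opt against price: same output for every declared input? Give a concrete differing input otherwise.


Consider the input a=-3, b=3.
price: tmp := 1 | acc := 2 | (((acc + 5) // -2) > (tmp * -4)): false | a := -9 | ((((-1 - acc) + max(b, 0)) <= (7 % -2)) and (min(b, -5) < (tmp - a))): false | aux := 1 | iter i=2: | aux := 15 | iter i=3: | aux := 29 | iter i=4: | aux := 43 | iter i=5: | aux := 57 | iter i=6: | aux := 71 | result 72
price_opt: tmp := 1 | acc := 2 | (((acc + 5) // -2) > (tmp * -4)): false | a := -9 | ((((-1 - acc) + min(b, 0)) <= (7 % -2)) and (min(b, -5) < (tmp - a))): true | tmp := -8 | aux := 1 | iter i=2: | aux := 15 | iter i=3: | aux := 29 | iter i=4: | aux := 43 | iter i=5: | aux := 57 | iter i=6: | aux := 71 | result 63
72 != 63, so the rewrite changes behavior.
verdict: not equivalent; witness: a=-3, b=3


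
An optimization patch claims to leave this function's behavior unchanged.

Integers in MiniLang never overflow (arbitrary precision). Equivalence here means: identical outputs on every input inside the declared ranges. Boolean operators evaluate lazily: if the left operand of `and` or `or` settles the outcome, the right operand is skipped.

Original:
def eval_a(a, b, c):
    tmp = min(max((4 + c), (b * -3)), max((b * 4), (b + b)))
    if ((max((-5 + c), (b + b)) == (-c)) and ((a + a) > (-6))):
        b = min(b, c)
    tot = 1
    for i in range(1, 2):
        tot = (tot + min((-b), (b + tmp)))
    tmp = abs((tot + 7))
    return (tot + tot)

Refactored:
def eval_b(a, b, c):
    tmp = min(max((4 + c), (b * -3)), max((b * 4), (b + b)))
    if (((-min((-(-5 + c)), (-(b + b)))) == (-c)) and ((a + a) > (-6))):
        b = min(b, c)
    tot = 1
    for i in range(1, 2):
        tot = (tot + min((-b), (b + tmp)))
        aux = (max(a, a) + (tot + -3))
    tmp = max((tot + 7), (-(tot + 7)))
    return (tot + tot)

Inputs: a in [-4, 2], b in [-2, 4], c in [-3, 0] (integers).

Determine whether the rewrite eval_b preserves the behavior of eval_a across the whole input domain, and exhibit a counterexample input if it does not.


Side by side, the visible changes include: constant usage differs, plus local variable names differ, plus arithmetic usage differs, plus min/max/abs usage differs, plus statement counts differ.
As a probe, take a=2, b=2, c=-1: eval_a runs tmp = 3; ((max((-5 + c), (b + b)) == (-c)) and ((a + a) > (-6))) -> false; tot = 1; [i=1]; tot = -1; tmp = 6; return -2; eval_b runs tmp = 3; (((-min((-(-5 + c)), (-(b + b)))) == (-c)) and ((a + a) > (-6))) -> false; tot = 1; [i=1]; tot = -1; aux = -2; tmp = 6; return -2; both end at -2.
Sweeping the whole domain (196 inputs) finds no disagreement.
verdict: equivalent


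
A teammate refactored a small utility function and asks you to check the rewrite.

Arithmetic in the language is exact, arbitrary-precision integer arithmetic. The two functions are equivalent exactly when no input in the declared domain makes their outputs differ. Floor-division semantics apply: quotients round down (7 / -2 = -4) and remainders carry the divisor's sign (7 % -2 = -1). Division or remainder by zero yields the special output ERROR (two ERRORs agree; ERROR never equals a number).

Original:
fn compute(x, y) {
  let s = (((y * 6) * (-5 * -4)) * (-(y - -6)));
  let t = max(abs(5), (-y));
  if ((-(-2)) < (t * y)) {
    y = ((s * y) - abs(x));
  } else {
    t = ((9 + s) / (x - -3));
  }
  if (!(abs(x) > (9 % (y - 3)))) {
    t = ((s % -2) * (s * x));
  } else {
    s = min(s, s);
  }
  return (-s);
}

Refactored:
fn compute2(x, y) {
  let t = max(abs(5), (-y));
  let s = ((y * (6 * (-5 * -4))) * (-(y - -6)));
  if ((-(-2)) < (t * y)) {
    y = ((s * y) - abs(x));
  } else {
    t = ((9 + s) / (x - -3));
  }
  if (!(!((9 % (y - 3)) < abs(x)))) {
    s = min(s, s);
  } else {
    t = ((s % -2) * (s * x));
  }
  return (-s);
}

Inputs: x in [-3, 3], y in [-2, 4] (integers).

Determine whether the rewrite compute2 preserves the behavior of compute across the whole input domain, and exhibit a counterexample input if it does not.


The two versions differ — the changes include comparison usage differs, plus boolean connective usage differs.
Tracing x=3, y=3: compute: s becomes -3240; next t becomes 5; next ((-(-2)) < (t * y)) evaluates to true; next y becomes -9723; next (!(abs(x) > (9 % (y - 3)))) evaluates to false; next s becomes -3240; next final value 3240 | compute2: t becomes 5; next s becomes -3240; next ((-(-2)) < (t * y)) evaluates to true; next y becomes -9723; next (!(!((9 % (y - 3)) < abs(x)))) evaluates to true; next s becomes -3240; next final value 3240 — matching result 3240.
Checked all 49 inputs in the declared domain: the outputs agree on every one.
verdict: equivalent


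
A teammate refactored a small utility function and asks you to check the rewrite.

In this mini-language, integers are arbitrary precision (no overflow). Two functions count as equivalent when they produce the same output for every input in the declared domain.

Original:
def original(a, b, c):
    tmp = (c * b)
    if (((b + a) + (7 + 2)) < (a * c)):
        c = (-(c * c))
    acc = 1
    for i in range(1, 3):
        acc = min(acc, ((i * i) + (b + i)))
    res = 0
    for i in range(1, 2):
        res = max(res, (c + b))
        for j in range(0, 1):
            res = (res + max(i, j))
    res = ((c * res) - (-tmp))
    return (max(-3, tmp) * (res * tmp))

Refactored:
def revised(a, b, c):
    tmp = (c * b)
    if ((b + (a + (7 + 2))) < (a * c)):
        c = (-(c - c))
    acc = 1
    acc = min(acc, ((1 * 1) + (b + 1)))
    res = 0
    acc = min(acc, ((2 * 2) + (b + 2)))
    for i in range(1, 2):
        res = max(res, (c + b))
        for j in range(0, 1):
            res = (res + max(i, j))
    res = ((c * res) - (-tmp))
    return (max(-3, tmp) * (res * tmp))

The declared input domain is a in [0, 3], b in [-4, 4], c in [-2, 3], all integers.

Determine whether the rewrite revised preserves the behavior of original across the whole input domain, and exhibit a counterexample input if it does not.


a=3, b=-4, c=3 yields -756 from original but -432 from revised.
verdict: not equivalent; witness: a=3, b=-4, c=3


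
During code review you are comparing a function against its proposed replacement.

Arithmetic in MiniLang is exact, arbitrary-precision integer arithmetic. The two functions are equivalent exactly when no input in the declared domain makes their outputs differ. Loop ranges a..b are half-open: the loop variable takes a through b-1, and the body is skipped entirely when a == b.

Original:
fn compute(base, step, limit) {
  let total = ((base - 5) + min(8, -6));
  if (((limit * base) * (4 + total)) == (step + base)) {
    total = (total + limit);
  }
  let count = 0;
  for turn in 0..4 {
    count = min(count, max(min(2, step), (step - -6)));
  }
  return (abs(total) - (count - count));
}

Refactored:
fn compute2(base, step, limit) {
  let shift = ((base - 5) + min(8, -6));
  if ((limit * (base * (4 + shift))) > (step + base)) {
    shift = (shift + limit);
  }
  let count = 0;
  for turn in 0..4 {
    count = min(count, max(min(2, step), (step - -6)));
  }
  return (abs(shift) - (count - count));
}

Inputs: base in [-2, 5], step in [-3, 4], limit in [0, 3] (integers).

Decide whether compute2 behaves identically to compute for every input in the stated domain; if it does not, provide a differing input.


The rewrite breaks on base=-2, step=-3, limit=1, where the results are 13 and 12.
compute: total := -13 | (((limit * base) * (4 + total)) == (step + base)): false | count := 0 | iter turn=0: | count := 0 | iter turn=1: | count := 0 | iter turn=2: | count := 0 | iter turn=3: | count := 0 | result 13
compute2: shift := -13 | ((limit * (base * (4 + shift))) > (step + base)): true | shift := -12 | count := 0 | iter turn=0: | count := 0 | iter turn=1: | count := 0 | iter turn=2: | count := 0 | iter turn=3: | count := 0 | result 12
verdict: not equivalent; witness: base=-2, step=-3, limit=1


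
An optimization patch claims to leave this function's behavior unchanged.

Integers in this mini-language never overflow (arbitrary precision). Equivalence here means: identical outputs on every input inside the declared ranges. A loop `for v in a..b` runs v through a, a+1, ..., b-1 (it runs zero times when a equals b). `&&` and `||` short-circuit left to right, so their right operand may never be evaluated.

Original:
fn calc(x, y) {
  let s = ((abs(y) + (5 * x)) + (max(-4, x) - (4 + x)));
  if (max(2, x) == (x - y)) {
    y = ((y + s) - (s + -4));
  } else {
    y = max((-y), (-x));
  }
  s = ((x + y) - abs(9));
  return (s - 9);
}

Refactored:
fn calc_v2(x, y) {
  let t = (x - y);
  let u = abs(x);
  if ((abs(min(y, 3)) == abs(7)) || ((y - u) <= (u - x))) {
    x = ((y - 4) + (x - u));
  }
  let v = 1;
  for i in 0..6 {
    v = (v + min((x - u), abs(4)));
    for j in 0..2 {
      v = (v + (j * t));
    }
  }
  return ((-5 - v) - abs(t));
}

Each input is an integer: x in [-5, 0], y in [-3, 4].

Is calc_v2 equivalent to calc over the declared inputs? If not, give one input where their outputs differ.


On input x=-5, y=-3, calc returns -18 while calc_v2 returns 136.
verdict: not equivalent; witness: x=-5, y=-3


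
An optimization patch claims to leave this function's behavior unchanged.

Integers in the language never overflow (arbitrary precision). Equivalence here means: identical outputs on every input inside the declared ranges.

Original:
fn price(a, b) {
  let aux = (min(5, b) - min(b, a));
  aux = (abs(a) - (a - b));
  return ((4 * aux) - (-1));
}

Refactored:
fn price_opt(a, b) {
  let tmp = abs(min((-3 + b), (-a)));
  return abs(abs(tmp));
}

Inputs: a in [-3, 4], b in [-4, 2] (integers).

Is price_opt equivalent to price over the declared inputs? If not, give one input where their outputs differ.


The rewrite breaks on a=-3, b=-4, where the results are 9 and 7.
price: aux becomes 0; next aux becomes 2; next final value 9
price_opt: tmp becomes 7; next final value 7
verdict: not equivalent; witness: a=-3, b=-4


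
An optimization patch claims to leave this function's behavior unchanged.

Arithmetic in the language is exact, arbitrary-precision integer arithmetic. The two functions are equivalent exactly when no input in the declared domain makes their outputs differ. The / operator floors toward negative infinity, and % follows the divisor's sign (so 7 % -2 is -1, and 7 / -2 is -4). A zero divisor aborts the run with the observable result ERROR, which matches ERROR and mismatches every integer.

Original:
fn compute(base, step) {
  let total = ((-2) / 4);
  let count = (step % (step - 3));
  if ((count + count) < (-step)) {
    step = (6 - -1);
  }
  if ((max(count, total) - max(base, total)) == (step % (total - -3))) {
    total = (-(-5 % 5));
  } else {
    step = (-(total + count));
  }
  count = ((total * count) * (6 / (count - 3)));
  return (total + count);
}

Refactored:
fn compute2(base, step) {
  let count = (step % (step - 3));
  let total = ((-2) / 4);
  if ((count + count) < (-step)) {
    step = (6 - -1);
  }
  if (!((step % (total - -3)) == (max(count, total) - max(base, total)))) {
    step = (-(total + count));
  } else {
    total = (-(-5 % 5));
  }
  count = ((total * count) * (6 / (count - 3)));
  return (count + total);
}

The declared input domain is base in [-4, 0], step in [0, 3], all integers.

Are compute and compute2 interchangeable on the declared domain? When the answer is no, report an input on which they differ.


The two versions differ — the changes include boolean connective usage differs.
As a probe, take base=-2, step=3: compute runs total := -1 | divide-by-zero, output ERROR; compute2 runs divide-by-zero, output ERROR; both end at ERROR.
Checked all 20 inputs in the declared domain: the outputs agree on every one.
verdict: equivalent


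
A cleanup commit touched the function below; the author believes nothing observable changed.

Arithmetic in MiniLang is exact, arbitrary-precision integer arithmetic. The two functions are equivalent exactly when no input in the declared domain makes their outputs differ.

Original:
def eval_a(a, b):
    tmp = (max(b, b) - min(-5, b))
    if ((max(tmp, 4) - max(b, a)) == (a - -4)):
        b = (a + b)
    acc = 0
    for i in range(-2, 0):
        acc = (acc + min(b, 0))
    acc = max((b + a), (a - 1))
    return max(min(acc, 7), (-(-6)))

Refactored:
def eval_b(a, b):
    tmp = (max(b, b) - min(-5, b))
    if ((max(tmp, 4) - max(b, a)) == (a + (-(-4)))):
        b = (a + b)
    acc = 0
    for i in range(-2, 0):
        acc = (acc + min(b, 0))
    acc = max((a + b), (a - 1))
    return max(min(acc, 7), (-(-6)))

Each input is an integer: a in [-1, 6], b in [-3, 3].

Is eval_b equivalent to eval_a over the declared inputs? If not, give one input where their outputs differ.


Reading the diff, among the changes: arithmetic usage differs.
One worked example (a=5, b=1) — eval_a: tmp becomes 6; next ((max(tmp, 4) - max(b, a)) == (a - -4)) evaluates to false; next acc becomes 0; next at i=-2:; next acc becomes 0; next at i=-1:; next acc becomes 0; next acc becomes 6; next final value 6; eval_b: tmp becomes 6; next ((max(tmp, 4) - max(b, a)) == (a + (-(-4)))) evaluates to false; next acc becomes 0; next at i=-2:; next acc becomes 0; next at i=-1:; next acc becomes 0; next acc becomes 6; next final value 6; agreement on 6.
Across all 56 domain points the two functions coincide.
verdict: equivalent
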